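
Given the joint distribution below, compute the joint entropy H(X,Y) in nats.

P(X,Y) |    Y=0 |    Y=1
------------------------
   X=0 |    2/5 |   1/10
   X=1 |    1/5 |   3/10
1.2799 nats

Joint entropy is H(X,Y) = -Σ_{x,y} p(x,y) log p(x,y).

Summing over all non-zero entries:
H(X,Y) = -[2/5·log_e(2/5) + 1/10·log_e(1/10) + 1/5·log_e(1/5) + 3/10·log_e(3/10)]
H(X,Y) = 1.2799 nats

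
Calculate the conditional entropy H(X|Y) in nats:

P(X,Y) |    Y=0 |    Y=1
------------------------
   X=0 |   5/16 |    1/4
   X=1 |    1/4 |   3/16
0.6852 nats

Using the chain rule: H(X|Y) = H(X,Y) - H(Y)

First, compute H(X,Y) = 1.3705 nats

Marginal P(Y) = (9/16, 7/16)
H(Y) = 0.6853 nats

H(X|Y) = H(X,Y) - H(Y) = 1.3705 - 0.6853 = 0.6852 nats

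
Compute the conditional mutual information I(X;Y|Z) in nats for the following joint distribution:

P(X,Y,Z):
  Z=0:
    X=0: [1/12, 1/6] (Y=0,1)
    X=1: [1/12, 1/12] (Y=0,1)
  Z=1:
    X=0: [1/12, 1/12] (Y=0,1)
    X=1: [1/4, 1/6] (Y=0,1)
0.0082 nats

Conditional mutual information: I(X;Y|Z) = H(X|Z) + H(Y|Z) - H(X,Y|Z)

H(Z) = 0.6792
H(X,Z) = 1.3086 → H(X|Z) = 0.6294
H(Y,Z) = 1.3580 → H(Y|Z) = 0.6788
H(X,Y,Z) = 1.9792 → H(X,Y|Z) = 1.3000

I(X;Y|Z) = 0.6294 + 0.6788 - 1.3000 = 0.0082 nats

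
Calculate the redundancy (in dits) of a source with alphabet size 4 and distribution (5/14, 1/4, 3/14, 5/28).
0.0149 dits

Redundancy measures how far a source is from maximum entropy:
R = H_max - H(X)

Maximum entropy for 4 symbols: H_max = log_10(4) = 0.6021 dits
Actual entropy: H(X) = 0.5872 dits
Redundancy: R = 0.6021 - 0.5872 = 0.0149 dits

This redundancy represents potential for compression: the source could be compressed by 0.0149 dits per symbol.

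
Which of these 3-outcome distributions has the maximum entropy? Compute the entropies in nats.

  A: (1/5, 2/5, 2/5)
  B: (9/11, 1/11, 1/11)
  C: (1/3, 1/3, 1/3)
C

For a discrete distribution over n outcomes, entropy is maximized by the uniform distribution.

Computing entropies:
H(A) = 1.0549 nats
H(B) = 0.6002 nats
H(C) = 1.0986 nats

The uniform distribution (where all probabilities equal 1/3) achieves the maximum entropy of log_e(3) = 1.0986 nats.

Distribution C has the highest entropy.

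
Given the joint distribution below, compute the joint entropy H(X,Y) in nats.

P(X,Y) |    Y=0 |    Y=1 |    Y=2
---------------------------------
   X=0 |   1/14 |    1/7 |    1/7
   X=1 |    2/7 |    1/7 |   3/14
1.7105 nats

Joint entropy is H(X,Y) = -Σ_{x,y} p(x,y) log p(x,y).

Summing over all non-zero entries:
H(X,Y) = -[1/14·log_e(1/14) + 1/7·log_e(1/7) + 1/7·log_e(1/7) + 2/7·log_e(2/7) + 1/7·log_e(1/7) + 3/14·log_e(3/14)]
H(X,Y) = 1.7105 nats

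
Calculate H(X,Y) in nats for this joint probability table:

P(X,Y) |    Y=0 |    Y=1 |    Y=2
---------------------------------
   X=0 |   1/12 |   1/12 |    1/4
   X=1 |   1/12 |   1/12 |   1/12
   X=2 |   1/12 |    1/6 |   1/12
2.0947 nats

Joint entropy is H(X,Y) = -Σ_{x,y} p(x,y) log p(x,y).

Summing over all non-zero entries:
H(X,Y) = -[1/12·log_e(1/12) + 1/12·log_e(1/12) + 1/4·log_e(1/4) + 1/12·log_e(1/12) + 1/12·log_e(1/12) + 1/12·log_e(1/12) + 1/12·log_e(1/12) + 1/6·log_e(1/6) + 1/12·log_e(1/12)]
H(X,Y) = 2.0947 nats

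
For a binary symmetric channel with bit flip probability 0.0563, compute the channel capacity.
0.6874 bits

For a binary symmetric channel (BSC) with error probability p:
Capacity C = 1 - H(p) bits per symbol

where H(p) = -p log₂(p) - (1-p) log₂(1-p) is the binary entropy function.

H(0.0563) = 0.3126 bits
C = 1 - 0.3126 = 0.6874 bits per symbol

This means we can reliably transmit up to 0.6874 bits of information per channel use.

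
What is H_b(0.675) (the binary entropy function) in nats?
0.6306 nats

The binary entropy function is:
H(p) = -p log(p) - (1-p) log(1-p)

H(0.675) = -0.675 × log_e(0.675) - 0.325 × log_e(0.325)
H(0.675) = 0.6306 nats

Note: Binary entropy is maximized at p=0.5 (H=1 bit) and minimized at p=0 or p=1 (H=0).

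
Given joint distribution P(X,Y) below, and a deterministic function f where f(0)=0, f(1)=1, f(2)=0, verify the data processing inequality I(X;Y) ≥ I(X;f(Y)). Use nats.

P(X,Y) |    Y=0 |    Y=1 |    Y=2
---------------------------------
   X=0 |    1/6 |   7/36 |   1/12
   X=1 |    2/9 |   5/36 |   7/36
I(X;Y) = 0.0253, I(X;f(Y)) = 0.0195, inequality holds: 0.0253 ≥ 0.0195

Data Processing Inequality: For any Markov chain X → Y → Z, we have I(X;Y) ≥ I(X;Z).

Here Z = f(Y) is a deterministic function of Y, forming X → Y → Z.

Original I(X;Y) = 0.0253 nats

After applying f:
P(X,Z) where Z=f(Y):
- P(X,Z=0) = P(X,Y=0) + P(X,Y=2)
- P(X,Z=1) = P(X,Y=1)

I(X;Z) = I(X;f(Y)) = 0.0195 nats

Verification: 0.0253 ≥ 0.0195 ✓

Information cannot be created by processing; the function f can only lose information about X.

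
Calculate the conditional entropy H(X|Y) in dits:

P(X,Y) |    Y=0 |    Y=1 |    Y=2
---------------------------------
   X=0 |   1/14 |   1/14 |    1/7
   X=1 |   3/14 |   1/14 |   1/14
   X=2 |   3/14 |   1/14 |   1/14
0.4493 dits

Using the chain rule: H(X|Y) = H(X,Y) - H(Y)

First, compute H(X,Y) = 0.8986 dits

Marginal P(Y) = (1/2, 3/14, 2/7)
H(Y) = 0.4493 dits

H(X|Y) = H(X,Y) - H(Y) = 0.8986 - 0.4493 = 0.4493 dits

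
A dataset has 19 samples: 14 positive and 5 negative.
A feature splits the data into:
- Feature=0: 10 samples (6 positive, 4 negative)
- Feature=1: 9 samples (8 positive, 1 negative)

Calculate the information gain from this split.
0.0821 bits

Information Gain = H(Y) - H(Y|Feature)

Before split:
P(positive) = 14/19 = 0.7368
H(Y) = 0.8315 bits

After split:
Feature=0: H = 0.9710 bits (weight = 10/19)
Feature=1: H = 0.5033 bits (weight = 9/19)
H(Y|Feature) = (10/19)×0.9710 + (9/19)×0.5033 = 0.7494 bits

Information Gain = 0.8315 - 0.7494 = 0.0821 bits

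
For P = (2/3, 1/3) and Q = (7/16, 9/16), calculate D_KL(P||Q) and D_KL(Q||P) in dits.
D_KL(P||Q) = 0.0462, D_KL(Q||P) = 0.0478

KL divergence is not symmetric: D_KL(P||Q) ≠ D_KL(Q||P) in general.

D_KL(P||Q) = 0.0462 dits
D_KL(Q||P) = 0.0478 dits

No, they are not equal!

This asymmetry is why KL divergence is not a true distance metric.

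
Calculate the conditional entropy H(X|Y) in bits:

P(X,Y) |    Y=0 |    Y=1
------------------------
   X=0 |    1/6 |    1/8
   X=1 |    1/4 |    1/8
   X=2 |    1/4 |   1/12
1.5613 bits

Using the chain rule: H(X|Y) = H(X,Y) - H(Y)

First, compute H(X,Y) = 2.4796 bits

Marginal P(Y) = (2/3, 1/3)
H(Y) = 0.9183 bits

H(X|Y) = H(X,Y) - H(Y) = 2.4796 - 0.9183 = 1.5613 bits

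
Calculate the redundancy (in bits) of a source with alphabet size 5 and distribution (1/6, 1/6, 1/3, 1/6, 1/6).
0.0703 bits

Redundancy measures how far a source is from maximum entropy:
R = H_max - H(X)

Maximum entropy for 5 symbols: H_max = log_2(5) = 2.3219 bits
Actual entropy: H(X) = 2.2516 bits
Redundancy: R = 2.3219 - 2.2516 = 0.0703 bits

This redundancy represents potential for compression: the source could be compressed by 0.0703 bits per symbol.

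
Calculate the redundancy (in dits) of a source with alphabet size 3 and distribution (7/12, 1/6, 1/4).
0.0604 dits

Redundancy measures how far a source is from maximum entropy:
R = H_max - H(X)

Maximum entropy for 3 symbols: H_max = log_10(3) = 0.4771 dits
Actual entropy: H(X) = 0.4168 dits
Redundancy: R = 0.4771 - 0.4168 = 0.0604 dits

This redundancy represents potential for compression: the source could be compressed by 0.0604 dits per symbol.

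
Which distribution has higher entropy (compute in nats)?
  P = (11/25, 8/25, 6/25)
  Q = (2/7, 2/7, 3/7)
Q

Computing entropies in nats:
H(P) = 1.0684
H(Q) = 1.0790

Distribution Q has higher entropy.

Intuition: The distribution closer to uniform (more spread out) has higher entropy.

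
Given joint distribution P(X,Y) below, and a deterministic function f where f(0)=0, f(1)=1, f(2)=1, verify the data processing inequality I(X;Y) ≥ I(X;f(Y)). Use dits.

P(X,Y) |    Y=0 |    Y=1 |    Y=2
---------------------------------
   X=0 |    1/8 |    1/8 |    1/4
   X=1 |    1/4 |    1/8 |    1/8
I(X;Y) = 0.0184, I(X;f(Y)) = 0.0147, inequality holds: 0.0184 ≥ 0.0147

Data Processing Inequality: For any Markov chain X → Y → Z, we have I(X;Y) ≥ I(X;Z).

Here Z = f(Y) is a deterministic function of Y, forming X → Y → Z.

Original I(X;Y) = 0.0184 dits

After applying f:
P(X,Z) where Z=f(Y):
- P(X,Z=0) = P(X,Y=0)
- P(X,Z=1) = P(X,Y=1) + P(X,Y=2)

I(X;Z) = I(X;f(Y)) = 0.0147 dits

Verification: 0.0184 ≥ 0.0147 ✓

Information cannot be created by processing; the function f can only lose information about X.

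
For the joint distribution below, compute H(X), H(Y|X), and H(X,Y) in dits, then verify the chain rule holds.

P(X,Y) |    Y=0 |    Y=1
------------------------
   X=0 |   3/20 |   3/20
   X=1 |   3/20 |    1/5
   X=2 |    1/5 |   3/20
H(X,Y) = 0.7739, H(X) = 0.4760, H(Y|X) = 0.2979 (all in dits)

Chain rule: H(X,Y) = H(X) + H(Y|X)

Left side — joint entropy directly:
H(X,Y) = -Σ p(x,y) log p(x,y) = 0.7739 dits

Right side — compute H(Y|X) from the conditional distributions:
P(X) = (3/10, 7/20, 7/20), so H(X) = 0.4760 dits
H(Y|X) = Σ_x P(X=x) · H(Y|X=x):
  P(Y|X=0) = (1/2, 1/2), H(Y|X=0) = 0.3010, weight P(X=0) = 3/10
  P(Y|X=1) = (3/7, 4/7), H(Y|X=1) = 0.2966, weight P(X=1) = 7/20
  P(Y|X=2) = (4/7, 3/7), H(Y|X=2) = 0.2966, weight P(X=2) = 7/20
H(Y|X) = 0.2979 dits

H(X) + H(Y|X) = 0.4760 + 0.2979 = 0.7739 dits

Both sides equal 0.7739 dits. ✓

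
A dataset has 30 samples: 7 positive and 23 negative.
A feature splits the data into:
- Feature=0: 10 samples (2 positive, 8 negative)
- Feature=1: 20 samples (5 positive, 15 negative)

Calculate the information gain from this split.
0.0023 bits

Information Gain = H(Y) - H(Y|Feature)

Before split:
P(positive) = 7/30 = 0.2333
H(Y) = 0.7838 bits

After split:
Feature=0: H = 0.7219 bits (weight = 10/30)
Feature=1: H = 0.8113 bits (weight = 20/30)
H(Y|Feature) = (10/30)×0.7219 + (20/30)×0.8113 = 0.7815 bits

Information Gain = 0.7838 - 0.7815 = 0.0023 bits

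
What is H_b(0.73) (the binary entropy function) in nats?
0.5833 nats

The binary entropy function is:
H(p) = -p log(p) - (1-p) log(1-p)

H(0.73) = -0.73 × log_e(0.73) - 0.27 × log_e(0.27)
H(0.73) = 0.5833 nats

Note: Binary entropy is maximized at p=0.5 (H=1 bit) and minimized at p=0 or p=1 (H=0).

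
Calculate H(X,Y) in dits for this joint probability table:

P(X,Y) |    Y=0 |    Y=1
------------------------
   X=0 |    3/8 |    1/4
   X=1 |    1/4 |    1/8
0.5737 dits

Joint entropy is H(X,Y) = -Σ_{x,y} p(x,y) log p(x,y).

Summing over all non-zero entries:
H(X,Y) = -[3/8·log_10(3/8) + 1/4·log_10(1/4) + 1/4·log_10(1/4) + 1/8·log_10(1/8)]
H(X,Y) = 0.5737 dits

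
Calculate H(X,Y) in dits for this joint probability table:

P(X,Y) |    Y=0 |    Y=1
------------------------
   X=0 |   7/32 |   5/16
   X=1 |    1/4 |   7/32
0.5971 dits

Joint entropy is H(X,Y) = -Σ_{x,y} p(x,y) log p(x,y).

Summing over all non-zero entries:
H(X,Y) = -[7/32·log_10(7/32) + 5/16·log_10(5/16) + 1/4·log_10(1/4) + 7/32·log_10(7/32)]
H(X,Y) = 0.5971 dits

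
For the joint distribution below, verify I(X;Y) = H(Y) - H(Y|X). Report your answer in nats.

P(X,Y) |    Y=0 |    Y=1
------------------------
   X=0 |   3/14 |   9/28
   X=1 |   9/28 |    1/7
I(X;Y) = 0.0435 nats

Mutual information has multiple equivalent forms:
- I(X;Y) = H(X) - H(X|Y)
- I(X;Y) = H(Y) - H(Y|X)
- I(X;Y) = H(X) + H(Y) - H(X,Y)

Computing all quantities:
H(X) = 0.6906, H(Y) = 0.6906, H(X,Y) = 1.3377
H(X|Y) = 0.6471, H(Y|X) = 0.6471

Verification:
H(X) - H(X|Y) = 0.6906 - 0.6471 = 0.0435
H(Y) - H(Y|X) = 0.6906 - 0.6471 = 0.0435
H(X) + H(Y) - H(X,Y) = 0.6906 + 0.6906 - 1.3377 = 0.0435

All forms give I(X;Y) = 0.0435 nats. ✓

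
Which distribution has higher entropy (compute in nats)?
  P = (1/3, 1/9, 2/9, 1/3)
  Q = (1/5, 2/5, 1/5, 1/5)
Q

Computing entropies in nats:
H(P) = 1.3108
H(Q) = 1.3322

Distribution Q has higher entropy.

Intuition: The distribution closer to uniform (more spread out) has higher entropy.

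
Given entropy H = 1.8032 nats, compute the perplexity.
6.0690

Perplexity is e^H (or exp(H) for natural log).

H = 1.8032 nats
Perplexity = e^1.8032 = 6.0690

Interpretation: The model's uncertainty is equivalent to choosing uniformly among 6.1 options.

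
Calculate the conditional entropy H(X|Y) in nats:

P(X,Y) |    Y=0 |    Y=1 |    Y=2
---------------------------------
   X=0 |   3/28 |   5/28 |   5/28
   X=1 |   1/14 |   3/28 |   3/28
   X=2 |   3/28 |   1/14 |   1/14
1.0447 nats

Using the chain rule: H(X|Y) = H(X,Y) - H(Y)

First, compute H(X,Y) = 2.1380 nats

Marginal P(Y) = (2/7, 5/14, 5/14)
H(Y) = 1.0934 nats

H(X|Y) = H(X,Y) - H(Y) = 2.1380 - 1.0934 = 1.0447 nats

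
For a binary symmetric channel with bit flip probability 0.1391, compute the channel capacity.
0.4181 bits

For a binary symmetric channel (BSC) with error probability p:
Capacity C = 1 - H(p) bits per symbol

where H(p) = -p log₂(p) - (1-p) log₂(1-p) is the binary entropy function.

H(0.1391) = 0.5819 bits
C = 1 - 0.5819 = 0.4181 bits per symbol

This means we can reliably transmit up to 0.4181 bits of information per channel use.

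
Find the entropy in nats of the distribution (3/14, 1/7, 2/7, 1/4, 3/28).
1.5519 nats

Shannon entropy is H(X) = -Σ p(x) log p(x).

For P = (3/14, 1/7, 2/7, 1/4, 3/28):
H = -3/14 × log_e(3/14) -1/7 × log_e(1/7) -2/7 × log_e(2/7) -1/4 × log_e(1/4) -3/28 × log_e(3/28)
H = 1.5519 nats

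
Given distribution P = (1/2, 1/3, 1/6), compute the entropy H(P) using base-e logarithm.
1.0114 nats

Shannon entropy is H(X) = -Σ p(x) log p(x).

For P = (1/2, 1/3, 1/6):
H = -1/2 × log_e(1/2) -1/3 × log_e(1/3) -1/6 × log_e(1/6)
H = 1.0114 nats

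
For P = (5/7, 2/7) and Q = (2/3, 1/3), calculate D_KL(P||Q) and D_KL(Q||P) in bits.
D_KL(P||Q) = 0.0076, D_KL(Q||P) = 0.0078

KL divergence is not symmetric: D_KL(P||Q) ≠ D_KL(Q||P) in general.

D_KL(P||Q) = 0.0076 bits
D_KL(Q||P) = 0.0078 bits

No, they are not equal!

This asymmetry is why KL divergence is not a true distance metric.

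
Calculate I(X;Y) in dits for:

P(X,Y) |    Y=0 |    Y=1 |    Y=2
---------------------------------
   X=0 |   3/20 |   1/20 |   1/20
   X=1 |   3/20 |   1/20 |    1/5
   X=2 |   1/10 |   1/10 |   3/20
0.0217 dits

Mutual information: I(X;Y) = H(X) + H(Y) - H(X,Y)

Marginals:
P(X) = (1/4, 2/5, 7/20), H(X) = 0.4693 dits
P(Y) = (2/5, 1/5, 2/5), H(Y) = 0.4581 dits

Joint entropy: H(X,Y) = 0.9057 dits

I(X;Y) = 0.4693 + 0.4581 - 0.9057 = 0.0217 dits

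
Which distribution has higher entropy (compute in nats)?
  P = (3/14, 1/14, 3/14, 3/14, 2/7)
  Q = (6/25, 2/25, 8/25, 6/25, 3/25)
P

Computing entropies in nats:
H(P) = 1.5367
H(Q) = 1.5061

Distribution P has higher entropy.

Intuition: The distribution closer to uniform (more spread out) has higher entropy.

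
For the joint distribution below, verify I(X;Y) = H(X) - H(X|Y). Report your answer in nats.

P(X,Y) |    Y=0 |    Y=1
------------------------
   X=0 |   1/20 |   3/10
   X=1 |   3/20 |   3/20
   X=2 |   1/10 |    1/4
I(X;Y) = 0.0500 nats

Mutual information has multiple equivalent forms:
- I(X;Y) = H(X) - H(X|Y)
- I(X;Y) = H(Y) - H(Y|X)
- I(X;Y) = H(X) + H(Y) - H(X,Y)

Computing all quantities:
H(X) = 1.0961, H(Y) = 0.6109, H(X,Y) = 1.6569
H(X|Y) = 1.0461, H(Y|X) = 0.5609

Verification:
H(X) - H(X|Y) = 1.0961 - 1.0461 = 0.0500
H(Y) - H(Y|X) = 0.6109 - 0.5609 = 0.0500
H(X) + H(Y) - H(X,Y) = 1.0961 + 0.6109 - 1.6569 = 0.0500

All forms give I(X;Y) = 0.0500 nats. ✓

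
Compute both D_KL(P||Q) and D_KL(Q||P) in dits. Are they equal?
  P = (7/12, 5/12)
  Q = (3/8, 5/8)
D_KL(P||Q) = 0.0386, D_KL(Q||P) = 0.0381

KL divergence is not symmetric: D_KL(P||Q) ≠ D_KL(Q||P) in general.

D_KL(P||Q) = 0.0386 dits
D_KL(Q||P) = 0.0381 dits

No, they are not equal!

This asymmetry is why KL divergence is not a true distance metric.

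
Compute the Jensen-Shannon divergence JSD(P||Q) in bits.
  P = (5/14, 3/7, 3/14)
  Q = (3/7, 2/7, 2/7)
0.0164 bits

Jensen-Shannon divergence is:
JSD(P||Q) = 0.5 × D_KL(P||M) + 0.5 × D_KL(Q||M)
where M = 0.5 × (P + Q) is the mixture distribution.

M = 0.5 × (5/14, 3/7, 3/14) + 0.5 × (3/7, 2/7, 2/7) = (11/28, 5/14, 1/4)

D_KL(P||M) = 0.0160 bits
D_KL(Q||M) = 0.0169 bits

JSD(P||Q) = 0.5 × 0.0160 + 0.5 × 0.0169 = 0.0164 bits

Unlike KL divergence, JSD is symmetric and bounded: 0 ≤ JSD ≤ log(2).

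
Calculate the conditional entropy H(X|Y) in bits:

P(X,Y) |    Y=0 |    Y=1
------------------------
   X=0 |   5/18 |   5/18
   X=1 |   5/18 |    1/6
0.9797 bits

Using the chain rule: H(X|Y) = H(X,Y) - H(Y)

First, compute H(X,Y) = 1.9708 bits

Marginal P(Y) = (5/9, 4/9)
H(Y) = 0.9911 bits

H(X|Y) = H(X,Y) - H(Y) = 1.9708 - 0.9911 = 0.9797 bits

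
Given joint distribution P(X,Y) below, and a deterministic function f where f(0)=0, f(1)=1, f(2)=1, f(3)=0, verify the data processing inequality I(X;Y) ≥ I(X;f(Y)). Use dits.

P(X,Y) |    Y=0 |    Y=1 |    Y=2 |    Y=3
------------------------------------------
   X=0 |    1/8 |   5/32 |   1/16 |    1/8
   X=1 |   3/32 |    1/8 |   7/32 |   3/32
I(X;Y) = 0.0218, I(X;f(Y)) = 0.0072, inequality holds: 0.0218 ≥ 0.0072

Data Processing Inequality: For any Markov chain X → Y → Z, we have I(X;Y) ≥ I(X;Z).

Here Z = f(Y) is a deterministic function of Y, forming X → Y → Z.

Original I(X;Y) = 0.0218 dits

After applying f:
P(X,Z) where Z=f(Y):
- P(X,Z=0) = P(X,Y=0) + P(X,Y=3)
- P(X,Z=1) = P(X,Y=1) + P(X,Y=2)

I(X;Z) = I(X;f(Y)) = 0.0072 dits

Verification: 0.0218 ≥ 0.0072 ✓

Information cannot be created by processing; the function f can only lose information about X.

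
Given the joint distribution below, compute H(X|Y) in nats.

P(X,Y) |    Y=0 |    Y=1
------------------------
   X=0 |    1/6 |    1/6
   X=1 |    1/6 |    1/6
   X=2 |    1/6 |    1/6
1.0986 nats

Using the chain rule: H(X|Y) = H(X,Y) - H(Y)

First, compute H(X,Y) = 1.7918 nats

Marginal P(Y) = (1/2, 1/2)
H(Y) = 0.6931 nats

H(X|Y) = H(X,Y) - H(Y) = 1.7918 - 0.6931 = 1.0986 nats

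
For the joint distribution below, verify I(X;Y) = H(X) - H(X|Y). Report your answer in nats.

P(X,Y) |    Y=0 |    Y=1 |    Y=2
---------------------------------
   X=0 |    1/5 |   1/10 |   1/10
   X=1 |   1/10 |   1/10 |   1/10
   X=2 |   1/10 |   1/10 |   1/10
I(X;Y) = 0.0138 nats

Mutual information has multiple equivalent forms:
- I(X;Y) = H(X) - H(X|Y)
- I(X;Y) = H(Y) - H(Y|X)
- I(X;Y) = H(X) + H(Y) - H(X,Y)

Computing all quantities:
H(X) = 1.0889, H(Y) = 1.0889, H(X,Y) = 2.1640
H(X|Y) = 1.0751, H(Y|X) = 1.0751

Verification:
H(X) - H(X|Y) = 1.0889 - 1.0751 = 0.0138
H(Y) - H(Y|X) = 1.0889 - 1.0751 = 0.0138
H(X) + H(Y) - H(X,Y) = 1.0889 + 1.0889 - 2.1640 = 0.0138

All forms give I(X;Y) = 0.0138 nats. ✓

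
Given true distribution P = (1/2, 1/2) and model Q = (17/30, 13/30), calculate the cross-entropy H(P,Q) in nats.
0.7021 nats

Cross-entropy: H(P,Q) = -Σ p(x) log q(x)

Alternatively: H(P,Q) = H(P) + D_KL(P||Q)
H(P) = 0.6931 nats
D_KL(P||Q) = 0.0090 nats

H(P,Q) = 0.6931 + 0.0090 = 0.7021 nats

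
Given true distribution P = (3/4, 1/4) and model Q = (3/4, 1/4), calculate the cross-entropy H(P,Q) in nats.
0.5623 nats

Cross-entropy: H(P,Q) = -Σ p(x) log q(x)

Alternatively: H(P,Q) = H(P) + D_KL(P||Q)
H(P) = 0.5623 nats
D_KL(P||Q) = 0.0000 nats

H(P,Q) = 0.5623 + 0.0000 = 0.5623 nats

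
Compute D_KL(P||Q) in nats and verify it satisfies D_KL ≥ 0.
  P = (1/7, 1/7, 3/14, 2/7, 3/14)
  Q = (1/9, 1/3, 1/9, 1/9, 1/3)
0.2308 nats

KL divergence satisfies the Gibbs inequality: D_KL(P||Q) ≥ 0 for all distributions P, Q.

D_KL(P||Q) = Σ p(x) log(p(x)/q(x))
Term by term:
  x=0: 1/7 × log_e[(1/7)/(1/9)] = 0.0359
  x=1: 1/7 × log_e[(1/7)/(1/3)] = -0.1210
  x=2: 3/14 × log_e[(3/14)/(1/9)] = 0.1407
  x=3: 2/7 × log_e[(2/7)/(1/9)] = 0.2698
  x=4: 3/14 × log_e[(3/14)/(1/3)] = -0.0947
D_KL(P||Q) = 0.2308 nats

D_KL(P||Q) = 0.2308 ≥ 0 ✓

This non-negativity is a fundamental property: relative entropy cannot be negative because it measures how different Q is from P.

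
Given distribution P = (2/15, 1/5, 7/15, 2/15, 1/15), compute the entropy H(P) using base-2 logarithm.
2.0131 bits

Shannon entropy is H(X) = -Σ p(x) log p(x).

For P = (2/15, 1/5, 7/15, 2/15, 1/15):
H = -2/15 × log_2(2/15) -1/5 × log_2(1/5) -7/15 × log_2(7/15) -2/15 × log_2(2/15) -1/15 × log_2(1/15)
H = 2.0131 bits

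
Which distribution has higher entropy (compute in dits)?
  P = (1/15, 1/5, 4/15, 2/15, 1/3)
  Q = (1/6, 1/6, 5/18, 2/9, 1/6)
Q

Computing entropies in dits:
H(P) = 0.6470
H(Q) = 0.6888

Distribution Q has higher entropy.

Intuition: The distribution closer to uniform (more spread out) has higher entropy.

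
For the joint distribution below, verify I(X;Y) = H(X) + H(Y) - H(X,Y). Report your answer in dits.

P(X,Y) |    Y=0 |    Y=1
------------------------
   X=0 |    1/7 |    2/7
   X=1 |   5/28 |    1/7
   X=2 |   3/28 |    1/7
I(X;Y) = 0.0081 dits

Mutual information has multiple equivalent forms:
- I(X;Y) = H(X) - H(X|Y)
- I(X;Y) = H(Y) - H(Y|X)
- I(X;Y) = H(X) + H(Y) - H(X,Y)

Computing all quantities:
H(X) = 0.4667, H(Y) = 0.2966, H(X,Y) = 0.7552
H(X|Y) = 0.4586, H(Y|X) = 0.2885

Verification:
H(X) - H(X|Y) = 0.4667 - 0.4586 = 0.0081
H(Y) - H(Y|X) = 0.2966 - 0.2885 = 0.0081
H(X) + H(Y) - H(X,Y) = 0.4667 + 0.2966 - 0.7552 = 0.0081

All forms give I(X;Y) = 0.0081 dits. ✓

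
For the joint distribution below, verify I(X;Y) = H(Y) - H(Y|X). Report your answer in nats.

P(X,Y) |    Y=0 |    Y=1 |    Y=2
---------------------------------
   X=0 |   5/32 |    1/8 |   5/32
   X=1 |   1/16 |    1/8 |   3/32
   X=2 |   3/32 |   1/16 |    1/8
I(X;Y) = 0.0197 nats

Mutual information has multiple equivalent forms:
- I(X;Y) = H(X) - H(X|Y)
- I(X;Y) = H(Y) - H(Y|X)
- I(X;Y) = H(X) + H(Y) - H(X,Y)

Computing all quantities:
H(X) = 1.0752, H(Y) = 1.0948, H(X,Y) = 2.1503
H(X|Y) = 1.0555, H(Y|X) = 1.0751

Verification:
H(X) - H(X|Y) = 1.0752 - 1.0555 = 0.0197
H(Y) - H(Y|X) = 1.0948 - 1.0751 = 0.0197
H(X) + H(Y) - H(X,Y) = 1.0752 + 1.0948 - 2.1503 = 0.0197

All forms give I(X;Y) = 0.0197 nats. ✓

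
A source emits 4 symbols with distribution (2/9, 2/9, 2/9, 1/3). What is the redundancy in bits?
0.0251 bits

Redundancy measures how far a source is from maximum entropy:
R = H_max - H(X)

Maximum entropy for 4 symbols: H_max = log_2(4) = 2.0000 bits
Actual entropy: H(X) = 1.9749 bits
Redundancy: R = 2.0000 - 1.9749 = 0.0251 bits

This redundancy represents potential for compression: the source could be compressed by 0.0251 bits per symbol.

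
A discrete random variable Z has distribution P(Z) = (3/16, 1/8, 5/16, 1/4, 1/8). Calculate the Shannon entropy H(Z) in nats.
1.5438 nats

Shannon entropy is H(X) = -Σ p(x) log p(x).

For P = (3/16, 1/8, 5/16, 1/4, 1/8):
H = -3/16 × log_e(3/16) -1/8 × log_e(1/8) -5/16 × log_e(5/16) -1/4 × log_e(1/4) -1/8 × log_e(1/8)
H = 1.5438 nats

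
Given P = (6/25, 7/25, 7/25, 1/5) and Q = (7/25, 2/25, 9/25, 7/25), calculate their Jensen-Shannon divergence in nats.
0.0360 nats

Jensen-Shannon divergence is:
JSD(P||Q) = 0.5 × D_KL(P||M) + 0.5 × D_KL(Q||M)
where M = 0.5 × (P + Q) is the mixture distribution.

M = 0.5 × (6/25, 7/25, 7/25, 1/5) + 0.5 × (7/25, 2/25, 9/25, 7/25) = (0.26, 0.18, 8/25, 6/25)

D_KL(P||M) = 0.0306 nats
D_KL(Q||M) = 0.0414 nats

JSD(P||Q) = 0.5 × 0.0306 + 0.5 × 0.0414 = 0.0360 nats

Unlike KL divergence, JSD is symmetric and bounded: 0 ≤ JSD ≤ log(2).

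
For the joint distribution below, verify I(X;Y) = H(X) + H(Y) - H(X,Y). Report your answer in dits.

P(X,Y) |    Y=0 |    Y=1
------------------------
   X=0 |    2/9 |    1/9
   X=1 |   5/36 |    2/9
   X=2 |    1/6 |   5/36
I(X;Y) = 0.0123 dits

Mutual information has multiple equivalent forms:
- I(X;Y) = H(X) - H(X|Y)
- I(X;Y) = H(Y) - H(Y|X)
- I(X;Y) = H(X) + H(Y) - H(X,Y)

Computing all quantities:
H(X) = 0.4761, H(Y) = 0.3004, H(X,Y) = 0.7642
H(X|Y) = 0.4638, H(Y|X) = 0.2881

Verification:
H(X) - H(X|Y) = 0.4761 - 0.4638 = 0.0123
H(Y) - H(Y|X) = 0.3004 - 0.2881 = 0.0123
H(X) + H(Y) - H(X,Y) = 0.4761 + 0.3004 - 0.7642 = 0.0123

All forms give I(X;Y) = 0.0123 dits. ✓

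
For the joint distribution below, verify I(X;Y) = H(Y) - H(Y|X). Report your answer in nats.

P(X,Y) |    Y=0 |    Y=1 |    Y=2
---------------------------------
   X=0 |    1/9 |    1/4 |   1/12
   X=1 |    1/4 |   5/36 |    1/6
I(X;Y) = 0.0515 nats

Mutual information has multiple equivalent forms:
- I(X;Y) = H(X) - H(X|Y)
- I(X;Y) = H(Y) - H(Y|X)
- I(X;Y) = H(X) + H(Y) - H(X,Y)

Computing all quantities:
H(X) = 0.6870, H(Y) = 1.0817, H(X,Y) = 1.7172
H(X|Y) = 0.6355, H(Y|X) = 1.0302

Verification:
H(X) - H(X|Y) = 0.6870 - 0.6355 = 0.0515
H(Y) - H(Y|X) = 1.0817 - 1.0302 = 0.0515
H(X) + H(Y) - H(X,Y) = 0.6870 + 1.0817 - 1.7172 = 0.0515

All forms give I(X;Y) = 0.0515 nats. ✓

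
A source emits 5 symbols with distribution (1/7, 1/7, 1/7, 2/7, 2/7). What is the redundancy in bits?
0.0860 bits

Redundancy measures how far a source is from maximum entropy:
R = H_max - H(X)

Maximum entropy for 5 symbols: H_max = log_2(5) = 2.3219 bits
Actual entropy: H(X) = 2.2359 bits
Redundancy: R = 2.3219 - 2.2359 = 0.0860 bits

This redundancy represents potential for compression: the source could be compressed by 0.0860 bits per symbol.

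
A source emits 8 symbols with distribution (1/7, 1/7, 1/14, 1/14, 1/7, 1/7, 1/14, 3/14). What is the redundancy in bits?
0.1037 bits

Redundancy measures how far a source is from maximum entropy:
R = H_max - H(X)

Maximum entropy for 8 symbols: H_max = log_2(8) = 3.0000 bits
Actual entropy: H(X) = 2.8963 bits
Redundancy: R = 3.0000 - 2.8963 = 0.1037 bits

This redundancy represents potential for compression: the source could be compressed by 0.1037 bits per symbol.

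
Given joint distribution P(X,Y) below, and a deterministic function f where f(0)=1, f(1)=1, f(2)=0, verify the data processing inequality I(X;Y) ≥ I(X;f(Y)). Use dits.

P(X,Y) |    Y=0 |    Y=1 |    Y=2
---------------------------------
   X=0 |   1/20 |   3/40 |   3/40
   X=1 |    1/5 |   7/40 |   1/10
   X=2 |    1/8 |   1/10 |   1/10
I(X;Y) = 0.0066, I(X;f(Y)) = 0.0047, inequality holds: 0.0066 ≥ 0.0047

Data Processing Inequality: For any Markov chain X → Y → Z, we have I(X;Y) ≥ I(X;Z).

Here Z = f(Y) is a deterministic function of Y, forming X → Y → Z.

Original I(X;Y) = 0.0066 dits

After applying f:
P(X,Z) where Z=f(Y):
- P(X,Z=0) = P(X,Y=2)
- P(X,Z=1) = P(X,Y=0) + P(X,Y=1)

I(X;Z) = I(X;f(Y)) = 0.0047 dits

Verification: 0.0066 ≥ 0.0047 ✓

Information cannot be created by processing; the function f can only lose information about X.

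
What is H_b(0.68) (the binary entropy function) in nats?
0.6269 nats

The binary entropy function is:
H(p) = -p log(p) - (1-p) log(1-p)

H(0.68) = -0.68 × log_e(0.68) - 0.32 × log_e(0.32)
H(0.68) = 0.6269 nats

Note: Binary entropy is maximized at p=0.5 (H=1 bit) and minimized at p=0 or p=1 (H=0).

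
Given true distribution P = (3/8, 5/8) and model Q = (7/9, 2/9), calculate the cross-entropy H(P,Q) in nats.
1.0343 nats

Cross-entropy: H(P,Q) = -Σ p(x) log q(x)

Alternatively: H(P,Q) = H(P) + D_KL(P||Q)
H(P) = 0.6616 nats
D_KL(P||Q) = 0.3727 nats

H(P,Q) = 0.6616 + 0.3727 = 1.0343 nats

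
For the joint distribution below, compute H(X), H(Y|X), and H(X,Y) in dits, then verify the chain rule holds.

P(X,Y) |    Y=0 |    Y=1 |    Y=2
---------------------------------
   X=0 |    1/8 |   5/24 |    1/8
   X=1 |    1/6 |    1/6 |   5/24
H(X,Y) = 0.7690, H(X) = 0.2995, H(Y|X) = 0.4695 (all in dits)

Chain rule: H(X,Y) = H(X) + H(Y|X)

Left side — joint entropy directly:
H(X,Y) = -Σ p(x,y) log p(x,y) = 0.7690 dits

Right side — compute H(Y|X) from the conditional distributions:
P(X) = (11/24, 13/24), so H(X) = 0.2995 dits
H(Y|X) = Σ_x P(X=x) · H(Y|X=x):
  P(Y|X=0) = (3/11, 5/11, 3/11), H(Y|X=0) = 0.4634, weight P(X=0) = 11/24
  P(Y|X=1) = (4/13, 4/13, 5/13), H(Y|X=1) = 0.4746, weight P(X=1) = 13/24
H(Y|X) = 0.4695 dits

H(X) + H(Y|X) = 0.2995 + 0.4695 = 0.7690 dits

Both sides equal 0.7690 dits. ✓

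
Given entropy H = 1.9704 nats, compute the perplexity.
7.1735

Perplexity is e^H (or exp(H) for natural log).

H = 1.9704 nats
Perplexity = e^1.9704 = 7.1735

Interpretation: The model's uncertainty is equivalent to choosing uniformly among 7.2 options.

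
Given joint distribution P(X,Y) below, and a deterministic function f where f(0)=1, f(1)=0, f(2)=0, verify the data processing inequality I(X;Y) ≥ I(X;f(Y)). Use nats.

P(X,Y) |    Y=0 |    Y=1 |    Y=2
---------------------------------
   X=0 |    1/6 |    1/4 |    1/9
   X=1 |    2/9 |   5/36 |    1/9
I(X;Y) = 0.0185, I(X;f(Y)) = 0.0126, inequality holds: 0.0185 ≥ 0.0126

Data Processing Inequality: For any Markov chain X → Y → Z, we have I(X;Y) ≥ I(X;Z).

Here Z = f(Y) is a deterministic function of Y, forming X → Y → Z.

Original I(X;Y) = 0.0185 nats

After applying f:
P(X,Z) where Z=f(Y):
- P(X,Z=0) = P(X,Y=1) + P(X,Y=2)
- P(X,Z=1) = P(X,Y=0)

I(X;Z) = I(X;f(Y)) = 0.0126 nats

Verification: 0.0185 ≥ 0.0126 ✓

Information cannot be created by processing; the function f can only lose information about X.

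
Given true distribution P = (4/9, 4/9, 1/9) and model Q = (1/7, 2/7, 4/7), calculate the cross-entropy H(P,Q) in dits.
0.6444 dits

Cross-entropy: H(P,Q) = -Σ p(x) log q(x)

Alternatively: H(P,Q) = H(P) + D_KL(P||Q)
H(P) = 0.4191 dits
D_KL(P||Q) = 0.2253 dits

H(P,Q) = 0.4191 + 0.2253 = 0.6444 dits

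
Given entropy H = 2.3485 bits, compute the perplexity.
5.0929

Perplexity is 2^H (or exp(H) for natural log).

H = 2.3485 bits
Perplexity = 2^2.3485 = 5.0929

Interpretation: The model's uncertainty is equivalent to choosing uniformly among 5.1 options.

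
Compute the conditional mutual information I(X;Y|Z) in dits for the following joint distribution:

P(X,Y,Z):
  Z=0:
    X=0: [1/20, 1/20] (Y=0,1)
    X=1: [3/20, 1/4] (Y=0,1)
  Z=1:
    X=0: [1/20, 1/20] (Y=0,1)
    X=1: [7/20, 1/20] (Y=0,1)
0.0142 dits

Conditional mutual information: I(X;Y|Z) = H(X|Z) + H(Y|Z) - H(X,Y|Z)

H(Z) = 0.3010
H(X,Z) = 0.5184 → H(X|Z) = 0.2173
H(Y,Z) = 0.5558 → H(Y|Z) = 0.2548
H(X,Y,Z) = 0.7589 → H(X,Y|Z) = 0.4579

I(X;Y|Z) = 0.2173 + 0.2548 - 0.4579 = 0.0142 dits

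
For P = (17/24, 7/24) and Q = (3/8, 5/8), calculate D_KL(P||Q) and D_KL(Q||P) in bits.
D_KL(P||Q) = 0.3292, D_KL(Q||P) = 0.3431

KL divergence is not symmetric: D_KL(P||Q) ≠ D_KL(Q||P) in general.

D_KL(P||Q) = 0.3292 bits
D_KL(Q||P) = 0.3431 bits

No, they are not equal!

This asymmetry is why KL divergence is not a true distance metric.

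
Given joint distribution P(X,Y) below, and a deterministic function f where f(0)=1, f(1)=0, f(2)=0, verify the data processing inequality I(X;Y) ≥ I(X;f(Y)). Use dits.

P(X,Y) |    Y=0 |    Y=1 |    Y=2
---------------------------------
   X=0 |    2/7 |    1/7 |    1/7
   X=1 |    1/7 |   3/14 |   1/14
I(X;Y) = 0.0145, I(X;f(Y)) = 0.0061, inequality holds: 0.0145 ≥ 0.0061

Data Processing Inequality: For any Markov chain X → Y → Z, we have I(X;Y) ≥ I(X;Z).

Here Z = f(Y) is a deterministic function of Y, forming X → Y → Z.

Original I(X;Y) = 0.0145 dits

After applying f:
P(X,Z) where Z=f(Y):
- P(X,Z=0) = P(X,Y=1) + P(X,Y=2)
- P(X,Z=1) = P(X,Y=0)

I(X;Z) = I(X;f(Y)) = 0.0061 dits

Verification: 0.0145 ≥ 0.0061 ✓

Information cannot be created by processing; the function f can only lose information about X.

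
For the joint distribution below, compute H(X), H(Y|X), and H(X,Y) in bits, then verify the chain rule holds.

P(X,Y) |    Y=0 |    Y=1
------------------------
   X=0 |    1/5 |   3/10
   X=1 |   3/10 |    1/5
H(X,Y) = 1.9710, H(X) = 1.0000, H(Y|X) = 0.9710 (all in bits)

Chain rule: H(X,Y) = H(X) + H(Y|X)

Left side — joint entropy directly:
H(X,Y) = -Σ p(x,y) log p(x,y) = 1.9710 bits

Right side — compute H(Y|X) from the conditional distributions:
P(X) = (1/2, 1/2), so H(X) = 1.0000 bits
H(Y|X) = Σ_x P(X=x) · H(Y|X=x):
  P(Y|X=0) = (2/5, 3/5), H(Y|X=0) = 0.9710, weight P(X=0) = 1/2
  P(Y|X=1) = (3/5, 2/5), H(Y|X=1) = 0.9710, weight P(X=1) = 1/2
H(Y|X) = 0.9710 bits

H(X) + H(Y|X) = 1.0000 + 0.9710 = 1.9710 bits

Both sides equal 1.9710 bits. ✓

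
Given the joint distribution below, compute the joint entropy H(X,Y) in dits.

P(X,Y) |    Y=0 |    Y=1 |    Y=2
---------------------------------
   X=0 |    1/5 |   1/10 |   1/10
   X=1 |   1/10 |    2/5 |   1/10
0.6990 dits

Joint entropy is H(X,Y) = -Σ_{x,y} p(x,y) log p(x,y).

Summing over all non-zero entries:
H(X,Y) = -[1/5·log_10(1/5) + 1/10·log_10(1/10) + 1/10·log_10(1/10) + 1/10·log_10(1/10) + 2/5·log_10(2/5) + 1/10·log_10(1/10)]
H(X,Y) = 0.6990 dits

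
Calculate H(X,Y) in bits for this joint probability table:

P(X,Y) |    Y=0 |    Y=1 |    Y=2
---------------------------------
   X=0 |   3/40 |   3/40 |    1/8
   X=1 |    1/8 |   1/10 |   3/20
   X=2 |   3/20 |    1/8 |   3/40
3.1191 bits

Joint entropy is H(X,Y) = -Σ_{x,y} p(x,y) log p(x,y).

Summing over all non-zero entries:
H(X,Y) = -[3/40·log_2(3/40) + 3/40·log_2(3/40) + 1/8·log_2(1/8) + 1/8·log_2(1/8) + 1/10·log_2(1/10) + 3/20·log_2(3/20) + 3/20·log_2(3/20) + 1/8·log_2(1/8) + 3/40·log_2(3/40)]
H(X,Y) = 3.1191 bits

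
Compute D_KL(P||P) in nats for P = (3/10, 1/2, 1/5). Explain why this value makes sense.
0.0000 nats

KL divergence satisfies the Gibbs inequality: D_KL(P||Q) ≥ 0 for all distributions P, Q.

D_KL(P||Q) = Σ p(x) log(p(x)/q(x))
Each term is p(x) × log_e(p(x)/p(x)) = p(x) × log_e(1) = 0, so the sum is 0.
D_KL(P||Q) = 0.0000 nats

When P = Q, the KL divergence is exactly 0, as there is no 'divergence' between identical distributions.

This non-negativity is a fundamental property: relative entropy cannot be negative because it measures how different Q is from P.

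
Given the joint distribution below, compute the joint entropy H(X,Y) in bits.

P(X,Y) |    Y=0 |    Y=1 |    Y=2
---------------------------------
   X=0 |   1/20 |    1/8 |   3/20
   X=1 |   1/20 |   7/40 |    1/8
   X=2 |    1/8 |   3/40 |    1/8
3.0631 bits

Joint entropy is H(X,Y) = -Σ_{x,y} p(x,y) log p(x,y).

Summing over all non-zero entries:
H(X,Y) = -[1/20·log_2(1/20) + 1/8·log_2(1/8) + 3/20·log_2(3/20) + 1/20·log_2(1/20) + 7/40·log_2(7/40) + 1/8·log_2(1/8) + 1/8·log_2(1/8) + 3/40·log_2(3/40) + 1/8·log_2(1/8)]
H(X,Y) = 3.0631 bits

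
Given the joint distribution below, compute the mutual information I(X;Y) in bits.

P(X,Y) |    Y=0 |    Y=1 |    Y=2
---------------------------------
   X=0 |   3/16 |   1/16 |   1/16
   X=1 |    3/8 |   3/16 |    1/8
0.0045 bits

Mutual information: I(X;Y) = H(X) + H(Y) - H(X,Y)

Marginals:
P(X) = (5/16, 11/16), H(X) = 0.8960 bits
P(Y) = (9/16, 1/4, 3/16), H(Y) = 1.4197 bits

Joint entropy: H(X,Y) = 2.3113 bits

I(X;Y) = 0.8960 + 1.4197 - 2.3113 = 0.0045 bits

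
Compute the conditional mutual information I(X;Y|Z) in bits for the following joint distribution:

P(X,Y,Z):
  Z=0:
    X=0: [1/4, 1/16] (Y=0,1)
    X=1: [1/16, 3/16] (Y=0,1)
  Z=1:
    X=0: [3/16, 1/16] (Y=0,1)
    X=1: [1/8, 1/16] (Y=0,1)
0.1317 bits

Conditional mutual information: I(X;Y|Z) = H(X|Z) + H(Y|Z) - H(X,Y|Z)

H(Z) = 0.9887
H(X,Z) = 1.9772 → H(X|Z) = 0.9885
H(Y,Z) = 1.9238 → H(Y|Z) = 0.9351
H(X,Y,Z) = 2.7806 → H(X,Y|Z) = 1.7919

I(X;Y|Z) = 0.9885 + 0.9351 - 1.7919 = 0.1317 bits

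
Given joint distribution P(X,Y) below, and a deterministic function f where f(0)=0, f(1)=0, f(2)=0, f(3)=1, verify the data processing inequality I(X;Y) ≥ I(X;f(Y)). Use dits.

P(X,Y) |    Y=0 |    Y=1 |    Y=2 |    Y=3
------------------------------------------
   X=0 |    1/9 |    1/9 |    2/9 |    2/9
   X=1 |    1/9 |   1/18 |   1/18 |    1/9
I(X;Y) = 0.0110, I(X;f(Y)) = 0.0000, inequality holds: 0.0110 ≥ 0.0000

Data Processing Inequality: For any Markov chain X → Y → Z, we have I(X;Y) ≥ I(X;Z).

Here Z = f(Y) is a deterministic function of Y, forming X → Y → Z.

Original I(X;Y) = 0.0110 dits

After applying f:
P(X,Z) where Z=f(Y):
- P(X,Z=0) = P(X,Y=0) + P(X,Y=1) + P(X,Y=2)
- P(X,Z=1) = P(X,Y=3)

I(X;Z) = I(X;f(Y)) = 0.0000 dits

Verification: 0.0110 ≥ 0.0000 ✓

Information cannot be created by processing; the function f can only lose information about X.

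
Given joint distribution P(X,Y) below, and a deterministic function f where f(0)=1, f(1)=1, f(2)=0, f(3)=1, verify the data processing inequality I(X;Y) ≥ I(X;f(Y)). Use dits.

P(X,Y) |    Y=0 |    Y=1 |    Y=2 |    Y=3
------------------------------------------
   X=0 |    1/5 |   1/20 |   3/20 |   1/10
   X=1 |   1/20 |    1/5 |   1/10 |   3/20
I(X;Y) = 0.0462, I(X;f(Y)) = 0.0029, inequality holds: 0.0462 ≥ 0.0029

Data Processing Inequality: For any Markov chain X → Y → Z, we have I(X;Y) ≥ I(X;Z).

Here Z = f(Y) is a deterministic function of Y, forming X → Y → Z.

Original I(X;Y) = 0.0462 dits

After applying f:
P(X,Z) where Z=f(Y):
- P(X,Z=0) = P(X,Y=2)
- P(X,Z=1) = P(X,Y=0) + P(X,Y=1) + P(X,Y=3)

I(X;Z) = I(X;f(Y)) = 0.0029 dits

Verification: 0.0462 ≥ 0.0029 ✓

Information cannot be created by processing; the function f can only lose information about X.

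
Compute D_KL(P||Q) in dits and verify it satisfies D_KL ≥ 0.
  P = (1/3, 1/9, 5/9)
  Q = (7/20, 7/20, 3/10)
0.0862 dits

KL divergence satisfies the Gibbs inequality: D_KL(P||Q) ≥ 0 for all distributions P, Q.

D_KL(P||Q) = Σ p(x) log(p(x)/q(x))
Term by term:
  x=0: 1/3 × log_10[(1/3)/(7/20)] = -0.0071
  x=1: 1/9 × log_10[(1/9)/(7/20)] = -0.0554
  x=2: 5/9 × log_10[(5/9)/(3/10)] = 0.1487
D_KL(P||Q) = 0.0862 dits

D_KL(P||Q) = 0.0862 ≥ 0 ✓

This non-negativity is a fundamental property: relative entropy cannot be negative because it measures how different Q is from P.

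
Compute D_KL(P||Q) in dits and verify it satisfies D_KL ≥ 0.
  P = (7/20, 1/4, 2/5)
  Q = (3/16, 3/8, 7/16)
0.0353 dits

KL divergence satisfies the Gibbs inequality: D_KL(P||Q) ≥ 0 for all distributions P, Q.

D_KL(P||Q) = Σ p(x) log(p(x)/q(x))
Term by term:
  x=0: 7/20 × log_10[(7/20)/(3/16)] = 0.0949
  x=1: 1/4 × log_10[(1/4)/(3/8)] = -0.0440
  x=2: 2/5 × log_10[(2/5)/(7/16)] = -0.0156
D_KL(P||Q) = 0.0353 dits

D_KL(P||Q) = 0.0353 ≥ 0 ✓

This non-negativity is a fundamental property: relative entropy cannot be negative because it measures how different Q is from P.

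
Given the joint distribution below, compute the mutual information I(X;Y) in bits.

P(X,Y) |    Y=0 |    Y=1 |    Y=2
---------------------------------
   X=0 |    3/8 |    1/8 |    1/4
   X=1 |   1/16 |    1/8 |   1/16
0.0768 bits

Mutual information: I(X;Y) = H(X) + H(Y) - H(X,Y)

Marginals:
P(X) = (3/4, 1/4), H(X) = 0.8113 bits
P(Y) = (7/16, 1/4, 5/16), H(Y) = 1.5462 bits

Joint entropy: H(X,Y) = 2.2806 bits

I(X;Y) = 0.8113 + 1.5462 - 2.2806 = 0.0768 bits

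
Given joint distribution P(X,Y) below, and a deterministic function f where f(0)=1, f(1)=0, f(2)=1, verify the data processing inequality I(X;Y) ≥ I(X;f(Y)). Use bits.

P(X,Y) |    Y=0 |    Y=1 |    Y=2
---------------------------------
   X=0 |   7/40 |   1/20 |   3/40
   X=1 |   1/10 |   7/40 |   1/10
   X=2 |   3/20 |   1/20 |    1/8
I(X;Y) = 0.0941, I(X;f(Y)) = 0.0784, inequality holds: 0.0941 ≥ 0.0784

Data Processing Inequality: For any Markov chain X → Y → Z, we have I(X;Y) ≥ I(X;Z).

Here Z = f(Y) is a deterministic function of Y, forming X → Y → Z.

Original I(X;Y) = 0.0941 bits

After applying f:
P(X,Z) where Z=f(Y):
- P(X,Z=0) = P(X,Y=1)
- P(X,Z=1) = P(X,Y=0) + P(X,Y=2)

I(X;Z) = I(X;f(Y)) = 0.0784 bits

Verification: 0.0941 ≥ 0.0784 ✓

Information cannot be created by processing; the function f can only lose information about X.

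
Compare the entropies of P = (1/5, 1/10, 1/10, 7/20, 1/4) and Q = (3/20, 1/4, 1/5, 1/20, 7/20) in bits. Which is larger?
P

Computing entropies in bits:
H(P) = 2.1589
H(Q) = 2.1211

Distribution P has higher entropy.

Intuition: The distribution closer to uniform (more spread out) has higher entropy.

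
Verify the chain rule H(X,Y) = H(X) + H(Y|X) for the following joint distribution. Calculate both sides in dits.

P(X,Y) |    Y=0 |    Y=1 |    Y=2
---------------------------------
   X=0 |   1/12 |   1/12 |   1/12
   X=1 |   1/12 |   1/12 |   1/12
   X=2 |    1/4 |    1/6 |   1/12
H(X,Y) = 0.9097, H(X) = 0.4515, H(Y|X) = 0.4582 (all in dits)

Chain rule: H(X,Y) = H(X) + H(Y|X)

Left side — joint entropy directly:
H(X,Y) = -Σ p(x,y) log p(x,y) = 0.9097 dits

Right side — compute H(Y|X) from the conditional distributions:
P(X) = (1/4, 1/4, 1/2), so H(X) = 0.4515 dits
H(Y|X) = Σ_x P(X=x) · H(Y|X=x):
  P(Y|X=0) = (1/3, 1/3, 1/3), H(Y|X=0) = 0.4771, weight P(X=0) = 1/4
  P(Y|X=1) = (1/3, 1/3, 1/3), H(Y|X=1) = 0.4771, weight P(X=1) = 1/4
  P(Y|X=2) = (1/2, 1/3, 1/6), H(Y|X=2) = 0.4392, weight P(X=2) = 1/2
H(Y|X) = 0.4582 dits

H(X) + H(Y|X) = 0.4515 + 0.4582 = 0.9097 dits

Both sides equal 0.9097 dits. ✓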